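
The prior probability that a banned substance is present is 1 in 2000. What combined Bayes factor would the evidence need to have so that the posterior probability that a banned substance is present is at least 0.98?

Prior odds = 0.0005/0.9995 = 1/1999.
Target odds = 0.98/0.02 = 49.
Required Bayes factor = 49 ÷ (1/1999) = 97951.

97951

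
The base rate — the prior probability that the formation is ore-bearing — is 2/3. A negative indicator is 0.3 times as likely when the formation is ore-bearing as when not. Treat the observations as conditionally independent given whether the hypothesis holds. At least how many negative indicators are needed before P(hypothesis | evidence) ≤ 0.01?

5

Prior odds = (2/3)/(1/3) = 2.
Likelihood ratio per negative indicator = 0.3.
Target posterior odds = 0.01/0.99 = 1/99.
Require 0.3ⁿ ≤ 1/99 ÷ 2 = 1/198.
0.3⁴ = 0.0081 is still above 1/198 but 0.3⁵ = 243/100000 is at or below it, so n = 5.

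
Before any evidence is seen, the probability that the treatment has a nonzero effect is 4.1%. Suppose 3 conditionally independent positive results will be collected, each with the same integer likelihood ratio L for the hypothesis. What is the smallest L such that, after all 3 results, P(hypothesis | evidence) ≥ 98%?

11

Prior odds = 0.041/0.959 = 41/959.
Target odds = 0.98/0.02 = 49.
Need L³ ≥ 49 ÷ (41/959) = 46991/41.
10³ = 1000 < 46991/41 ≤ 1331 = 11³, so L = 11.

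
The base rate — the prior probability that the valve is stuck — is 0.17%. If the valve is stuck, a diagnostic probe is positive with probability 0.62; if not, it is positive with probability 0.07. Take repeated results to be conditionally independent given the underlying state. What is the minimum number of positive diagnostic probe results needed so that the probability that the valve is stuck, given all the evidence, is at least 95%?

Prior odds = 0.0017/0.9983 = 17/9983.
Likelihood ratio of a positive = 0.62/0.07 = 62/7.
Target posterior odds = 0.95/0.05 = 19.
Require (62/7)ⁿ ≥ 19 ÷ (17/9983) = 189677/17.
(62/7)⁴ = 14776336/2401 falls short of 189677/17 but (62/7)⁵ = 916132832/16807 reaches it, so n = 5.

5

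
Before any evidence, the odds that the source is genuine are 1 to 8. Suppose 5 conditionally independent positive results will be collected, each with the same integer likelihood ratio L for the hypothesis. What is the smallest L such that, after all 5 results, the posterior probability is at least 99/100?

4

Prior odds = 0.125.
Target odds = 0.99/0.01 = 99.
Need L⁵ ≥ 99 ÷ 0.125 = 792.
3⁵ = 243 < 792 ≤ 1024 = 4⁵, so L = 4.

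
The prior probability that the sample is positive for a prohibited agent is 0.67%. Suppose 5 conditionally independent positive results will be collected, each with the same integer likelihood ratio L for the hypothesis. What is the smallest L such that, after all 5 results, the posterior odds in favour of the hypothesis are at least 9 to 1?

Prior odds = 0.0067/0.9933 = 67/9933.
Target odds = 9.
Need L⁵ ≥ 9 ÷ (67/9933) = 89397/67.
4⁵ = 1024 < 89397/67 ≤ 3125 = 5⁵, so L = 5.

5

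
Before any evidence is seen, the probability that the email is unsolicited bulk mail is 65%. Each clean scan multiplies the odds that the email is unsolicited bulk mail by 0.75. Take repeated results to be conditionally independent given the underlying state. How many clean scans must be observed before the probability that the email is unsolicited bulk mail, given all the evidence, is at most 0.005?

21

Prior odds: 0.65 ÷ 0.35 = 13/7.
Likelihood ratio per clean scan = 0.75.
Target posterior odds = 0.005/0.995 = 1/199.
Require 0.75ⁿ ≤ 1/199 ÷ (13/7) = 7/2587.
0.75²⁰ ≈0.00317121 is still above 7/2587 but 0.75²¹ ≈0.00237841 is at or below it, so n = 21.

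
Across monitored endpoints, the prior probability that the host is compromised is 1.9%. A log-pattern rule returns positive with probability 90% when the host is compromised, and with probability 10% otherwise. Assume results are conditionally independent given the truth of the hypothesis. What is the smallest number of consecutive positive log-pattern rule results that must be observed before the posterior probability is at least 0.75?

3

Prior odds: 0.019 ÷ 0.981 = 19/981.
Likelihood ratio of a positive result = 0.9/0.1 = 9.
Target posterior odds = 0.75/0.25 = 3.
Require 9ⁿ ≥ 3 ÷ (19/981) = 2943/19.
9² = 81 falls short of 2943/19 but 9³ = 729 reaches it, so n = 3.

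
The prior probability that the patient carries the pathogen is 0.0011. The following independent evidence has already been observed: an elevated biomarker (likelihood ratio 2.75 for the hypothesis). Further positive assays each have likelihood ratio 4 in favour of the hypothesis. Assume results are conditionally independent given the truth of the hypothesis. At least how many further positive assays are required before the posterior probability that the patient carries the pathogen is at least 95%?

7

Prior odds = 0.0011/0.9989 = 11/9989.
Bayes factor of the evidence already in hand = 2.75.
Odds after that evidence = (11/9989) × 2.75 = 121/39956.
Target odds = 0.95/0.05 = 19.
Need 4ⁿ ≥ 19 ÷ (121/39956) = 759164/121.
4⁶ = 4096 falls short of 759164/121 but 4⁷ = 16384 reaches it, so n = 7.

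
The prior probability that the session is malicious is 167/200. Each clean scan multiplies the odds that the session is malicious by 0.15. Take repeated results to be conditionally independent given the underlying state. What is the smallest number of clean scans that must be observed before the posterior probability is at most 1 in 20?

3

Prior odds: 0.835 ÷ 0.165 = 167/33.
Likelihood ratio per clean scan = 0.15.
Target posterior odds = 0.05/0.95 = 1/19.
Require 0.15ⁿ ≤ 1/19 ÷ (167/33) = 33/3173.
0.15² = 0.0225 is still above 33/3173 but 0.15³ = 0.003375 is at or below it, so n = 3.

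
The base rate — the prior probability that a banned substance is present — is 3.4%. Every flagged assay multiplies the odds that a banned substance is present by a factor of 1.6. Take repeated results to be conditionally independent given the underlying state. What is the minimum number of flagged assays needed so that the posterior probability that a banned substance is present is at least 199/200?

19

Prior odds = 0.034/0.966 = 17/483.
Likelihood ratio per flagged assay = 1.6.
Target odds: 0.995 ÷ 0.005 = 199.
Need (17/483) × 1.6ⁿ ≥ 199, i.e. 1.6ⁿ ≥ 96117/17.
1.6¹⁸ ≈4722.37 falls short of 96117/17 but 1.6¹⁹ ≈7555.79 reaches it, so n = 19.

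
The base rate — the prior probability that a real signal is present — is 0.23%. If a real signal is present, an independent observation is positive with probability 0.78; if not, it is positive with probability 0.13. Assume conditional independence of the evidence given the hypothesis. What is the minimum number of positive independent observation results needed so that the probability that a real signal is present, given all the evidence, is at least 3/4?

5

Prior odds = 0.0023/0.9977 = 23/9977.
Likelihood ratio of a positive = 0.78/0.13 = 6.
Target posterior odds = 0.75/0.25 = 3.
Need (23/9977) × 6ⁿ ≥ 3, i.e. 6ⁿ ≥ 29931/23.
6⁴ = 1296 falls short of 29931/23 but 6⁵ = 7776 reaches it, so n = 5.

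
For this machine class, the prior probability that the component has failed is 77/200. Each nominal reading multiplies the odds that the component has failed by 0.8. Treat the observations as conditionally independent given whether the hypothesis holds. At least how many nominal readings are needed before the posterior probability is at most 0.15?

6

Prior odds = 0.385/0.615 = 77/123.
Likelihood ratio per nominal reading = 0.8.
Target posterior odds = 0.15/0.85 = 3/17.
Require 0.8ⁿ ≤ 3/17 ÷ (77/123) = 369/1309.
0.8⁵ = 0.32768 is still above 369/1309 but 0.8⁶ = 4096/15625 is at or below it, so n = 6.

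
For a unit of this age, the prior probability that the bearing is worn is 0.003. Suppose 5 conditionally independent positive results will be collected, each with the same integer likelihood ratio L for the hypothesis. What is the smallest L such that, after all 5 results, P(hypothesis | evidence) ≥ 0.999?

Prior odds = 0.003/0.997 = 3/997.
Target odds = 0.999/0.001 = 999.
Need L⁵ ≥ 999 ÷ (3/997) = 332001.
12⁵ = 248832 < 332001 ≤ 371293 = 13⁵, so L = 13.

13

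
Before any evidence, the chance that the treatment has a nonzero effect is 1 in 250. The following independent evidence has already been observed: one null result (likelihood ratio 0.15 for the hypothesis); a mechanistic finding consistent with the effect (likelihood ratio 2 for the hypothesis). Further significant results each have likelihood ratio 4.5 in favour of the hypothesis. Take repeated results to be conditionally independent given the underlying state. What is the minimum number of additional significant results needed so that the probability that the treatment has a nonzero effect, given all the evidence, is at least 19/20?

Prior odds = 0.004/0.996 = 1/249.
Combined Bayes factor of the evidence already in hand = 0.15 × 2 = 0.3.
Odds after that evidence = (1/249) × 0.3 = 1/830.
Target odds = 0.95/0.05 = 19.
Need 4.5ⁿ ≥ 19 ÷ (1/830) = 15770.
4.5⁶ = 8303.765625 falls short of 15770 but 4.5⁷ = 4782969/128 reaches it, so n = 7.

7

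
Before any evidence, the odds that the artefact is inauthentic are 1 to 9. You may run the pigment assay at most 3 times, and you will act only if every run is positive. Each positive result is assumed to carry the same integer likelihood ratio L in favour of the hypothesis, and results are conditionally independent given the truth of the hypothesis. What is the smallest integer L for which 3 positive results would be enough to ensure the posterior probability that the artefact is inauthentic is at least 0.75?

Prior odds = 1/9.
Target odds = 0.75/0.25 = 3.
Need L³ ≥ 3 ÷ (1/9) = 27.
2³ = 8 < 27 ≤ 27 = 3³, so L = 3.

3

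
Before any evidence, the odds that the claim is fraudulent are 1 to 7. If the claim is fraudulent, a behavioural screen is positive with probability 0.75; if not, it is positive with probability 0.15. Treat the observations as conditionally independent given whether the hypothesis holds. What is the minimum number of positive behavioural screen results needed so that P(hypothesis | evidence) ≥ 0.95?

Prior odds = 1/7.
Likelihood ratio of a positive = 0.75/0.15 = 5.
Target odds: 0.95 ÷ 0.05 = 19.
Require 5ⁿ ≥ 19 ÷ (1/7) = 133.
5³ = 125 falls short of 133 but 5⁴ = 625 reaches it, so n = 4.

4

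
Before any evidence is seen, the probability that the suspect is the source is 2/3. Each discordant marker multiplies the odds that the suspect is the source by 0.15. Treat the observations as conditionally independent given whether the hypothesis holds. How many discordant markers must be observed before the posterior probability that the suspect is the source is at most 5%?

Prior odds = (2/3)/(1/3) = 2.
Likelihood ratio per discordant marker = 0.15.
Target odds: 0.05 ÷ 0.95 = 1/19.
Need 2 × 0.15ⁿ ≤ 1/19, i.e. 0.15ⁿ ≤ 1/38.
0.15¹ = 0.15 is still above 1/38 but 0.15² = 0.0225 is at or below it, so n = 2.

2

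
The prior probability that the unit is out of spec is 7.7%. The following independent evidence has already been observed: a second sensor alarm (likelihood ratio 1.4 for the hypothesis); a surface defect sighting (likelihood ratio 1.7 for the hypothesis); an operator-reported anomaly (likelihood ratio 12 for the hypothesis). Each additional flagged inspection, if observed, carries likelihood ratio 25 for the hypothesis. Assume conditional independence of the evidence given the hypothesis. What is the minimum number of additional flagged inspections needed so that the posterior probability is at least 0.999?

2

Prior odds = 0.077/0.923 = 77/923.
Combined Bayes factor of the evidence already in hand = 1.4 × 1.7 × 12 = 28.56.
Odds after that evidence = (77/923) × 28.56 = 54978/23075.
Target odds = 0.999/0.001 = 999.
Need 25ⁿ ≥ 999 ÷ (54978/23075) = 7683975/18326.
25¹ = 25 falls short of 7683975/18326 but 25² = 625 reaches it, so n = 2.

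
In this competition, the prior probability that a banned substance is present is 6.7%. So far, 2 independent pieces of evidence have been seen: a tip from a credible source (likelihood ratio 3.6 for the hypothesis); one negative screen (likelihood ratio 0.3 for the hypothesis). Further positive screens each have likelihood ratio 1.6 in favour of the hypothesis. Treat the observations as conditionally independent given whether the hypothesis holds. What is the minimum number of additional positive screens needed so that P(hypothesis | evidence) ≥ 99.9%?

Prior odds = 0.067/0.933 = 67/933.
Combined Bayes factor of the evidence already in hand = 3.6 × 0.3 = 1.08.
Odds after that evidence = (67/933) × 1.08 = 603/7775.
Target odds = 0.999/0.001 = 999.
Need 1.6ⁿ ≥ 999 ÷ (603/7775) = 863025/67.
1.6²⁰ ≈12089.3 falls short of 863025/67 but 1.6²¹ ≈19342.8 reaches it, so n = 21.

21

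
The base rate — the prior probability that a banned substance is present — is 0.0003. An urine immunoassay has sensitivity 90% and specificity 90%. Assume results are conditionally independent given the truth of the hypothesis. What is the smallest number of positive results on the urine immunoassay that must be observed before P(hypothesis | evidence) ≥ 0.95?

6

Prior odds: 0.0003 ÷ 0.9997 = 3/9997.
False-positive rate = 1 − 0.9 = 0.1; likelihood ratio of a positive = 0.9/0.1 = 9.
Target posterior odds = 0.95/0.05 = 19.
Require 9ⁿ ≥ 19 ÷ (3/9997) = 189943/3.
9⁵ = 59049 falls short of 189943/3 but 9⁶ = 531441 reaches it, so n = 6.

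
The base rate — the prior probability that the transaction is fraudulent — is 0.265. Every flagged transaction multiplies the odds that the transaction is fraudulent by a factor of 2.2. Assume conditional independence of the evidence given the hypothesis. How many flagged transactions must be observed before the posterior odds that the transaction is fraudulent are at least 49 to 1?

Prior odds: 0.265 ÷ 0.735 = 53/147.
Likelihood ratio per flagged transaction = 2.2.
Target odds = 49.
Need (53/147) × 2.2ⁿ ≥ 49, i.e. 2.2ⁿ ≥ 7203/53.
2.2⁶ = 1771561/15625 falls short of 7203/53 but 2.2⁷ = 19487171/78125 reaches it, so n = 7.

7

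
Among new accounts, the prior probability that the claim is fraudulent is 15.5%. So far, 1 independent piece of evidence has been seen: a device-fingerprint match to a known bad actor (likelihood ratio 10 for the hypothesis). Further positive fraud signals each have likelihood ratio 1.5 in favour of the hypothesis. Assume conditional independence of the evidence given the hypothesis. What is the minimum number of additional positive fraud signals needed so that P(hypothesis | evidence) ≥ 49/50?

Prior odds = 0.155/0.845 = 31/169.
Bayes factor of the evidence already in hand = 10.
Odds after that evidence = (31/169) × 10 = 310/169.
Target odds = 0.98/0.02 = 49.
Need 1.5ⁿ ≥ 49 ÷ (310/169) = 8281/310.
1.5⁸ = 25.62890625 falls short of 8281/310 but 1.5⁹ = 19683/512 reaches it, so n = 9.

9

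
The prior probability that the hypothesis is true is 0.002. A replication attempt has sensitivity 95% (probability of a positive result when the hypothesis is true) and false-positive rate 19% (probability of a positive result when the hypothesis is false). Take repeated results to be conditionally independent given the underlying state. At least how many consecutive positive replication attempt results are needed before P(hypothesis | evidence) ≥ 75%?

5

Prior odds = 0.002/0.998 = 1/499.
Likelihood ratio of a positive result = 0.95/0.19 = 5.
Target odds: 0.75 ÷ 0.25 = 3.
Require 5ⁿ ≥ 3 ÷ (1/499) = 1497.
5⁴ = 625 falls short of 1497 but 5⁵ = 3125 reaches it, so n = 5.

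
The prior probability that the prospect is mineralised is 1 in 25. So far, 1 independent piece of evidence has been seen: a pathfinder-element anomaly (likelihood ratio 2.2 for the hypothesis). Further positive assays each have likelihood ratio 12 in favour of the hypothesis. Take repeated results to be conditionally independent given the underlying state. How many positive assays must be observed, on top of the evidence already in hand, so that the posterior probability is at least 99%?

Prior odds = 0.04/0.96 = 1/24.
Bayes factor of the evidence already in hand = 2.2.
Odds after that evidence = (1/24) × 2.2 = 11/120.
Target odds = 0.99/0.01 = 99.
Need 12ⁿ ≥ 99 ÷ (11/120) = 1080.
12² = 144 falls short of 1080 but 12³ = 1728 reaches it, so n = 3.

3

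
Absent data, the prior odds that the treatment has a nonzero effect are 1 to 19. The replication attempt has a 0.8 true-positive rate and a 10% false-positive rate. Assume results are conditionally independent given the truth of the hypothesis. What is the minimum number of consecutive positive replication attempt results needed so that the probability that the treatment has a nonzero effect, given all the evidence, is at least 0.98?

4

Prior odds = 1/19.
Likelihood ratio of a positive result = 0.8/0.1 = 8.
Target odds: 0.98 ÷ 0.02 = 49.
Need (1/19) × 8ⁿ ≥ 49, i.e. 8ⁿ ≥ 931.
8³ = 512 falls short of 931 but 8⁴ = 4096 reaches it, so n = 4.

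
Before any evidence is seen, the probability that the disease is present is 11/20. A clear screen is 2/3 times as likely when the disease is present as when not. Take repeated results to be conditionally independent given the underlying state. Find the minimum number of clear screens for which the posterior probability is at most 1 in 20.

Prior odds = 0.55/0.45 = 11/9.
Likelihood ratio per clear screen = 2/3.
Target posterior odds = 0.05/0.95 = 1/19.
Need (11/9) × (2/3)ⁿ ≤ 1/19, i.e. (2/3)ⁿ ≤ 9/209.
(2/3)⁷ = 128/2187 is still above 9/209 but (2/3)⁸ = 256/6561 is at or below it, so n = 8.

8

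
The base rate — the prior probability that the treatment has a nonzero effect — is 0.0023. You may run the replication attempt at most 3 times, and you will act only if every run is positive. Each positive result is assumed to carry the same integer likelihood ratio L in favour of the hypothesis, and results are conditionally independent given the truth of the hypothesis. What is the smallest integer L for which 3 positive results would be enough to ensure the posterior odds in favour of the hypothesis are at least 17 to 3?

14

Prior odds = 0.0023/0.9977 = 23/9977.
Target odds = 17/3.
Need L³ ≥ 17/3 ÷ (23/9977) = 169609/69.
13³ = 2197 < 169609/69 ≤ 2744 = 14³, so L = 14.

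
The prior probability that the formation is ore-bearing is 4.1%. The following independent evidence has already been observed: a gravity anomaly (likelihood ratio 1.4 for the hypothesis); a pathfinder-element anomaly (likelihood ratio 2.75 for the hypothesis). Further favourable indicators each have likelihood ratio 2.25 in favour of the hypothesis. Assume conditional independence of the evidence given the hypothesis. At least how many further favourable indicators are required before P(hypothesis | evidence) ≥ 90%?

Prior odds = 0.041/0.959 = 41/959.
Combined Bayes factor of the evidence already in hand = 1.4 × 2.75 = 3.85.
Odds after that evidence = (41/959) × 3.85 = 451/2740.
Target odds = 0.9/0.1 = 9.
Need 2.25ⁿ ≥ 9 ÷ (451/2740) = 24660/451.
2.25⁴ = 25.62890625 falls short of 24660/451 but 2.25⁵ = 59049/1024 reaches it, so n = 5.

5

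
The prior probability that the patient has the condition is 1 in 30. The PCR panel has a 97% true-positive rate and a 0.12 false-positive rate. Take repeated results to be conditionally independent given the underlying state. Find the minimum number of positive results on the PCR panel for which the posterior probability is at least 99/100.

Prior odds: (1/30) ÷ (29/30) = 1/29.
Likelihood ratio of a positive result = 0.97/0.12 = 97/12.
Target posterior odds = 0.99/0.01 = 99.
Need (1/29) × (97/12)ⁿ ≥ 99, i.e. (97/12)ⁿ ≥ 2871.
(97/12)³ = 912673/1728 falls short of 2871 but (97/12)⁴ = 88529281/20736 reaches it, so n = 4.

4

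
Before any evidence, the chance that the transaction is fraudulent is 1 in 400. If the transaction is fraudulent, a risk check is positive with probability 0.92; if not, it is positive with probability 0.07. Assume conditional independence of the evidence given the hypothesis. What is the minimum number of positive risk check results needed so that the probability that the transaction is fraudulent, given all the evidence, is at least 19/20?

Prior odds = 0.0025/0.9975 = 1/399.
Likelihood ratio of a positive = 0.92/0.07 = 92/7.
Target odds: 0.95 ÷ 0.05 = 19.
Need (1/399) × (92/7)ⁿ ≥ 19, i.e. (92/7)ⁿ ≥ 7581.
(92/7)³ = 778688/343 falls short of 7581 but (92/7)⁴ = 71639296/2401 reaches it, so n = 4.

4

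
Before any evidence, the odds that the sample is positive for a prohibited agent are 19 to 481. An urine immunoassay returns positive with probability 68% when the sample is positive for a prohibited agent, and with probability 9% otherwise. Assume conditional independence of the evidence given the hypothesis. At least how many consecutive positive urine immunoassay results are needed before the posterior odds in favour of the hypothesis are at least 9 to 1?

Prior odds = 19/481.
Likelihood ratio of a positive result = 0.68/0.09 = 68/9.
Target odds = 9.
Need (19/481) × (68/9)ⁿ ≥ 9, i.e. (68/9)ⁿ ≥ 4329/19.
(68/9)² = 4624/81 falls short of 4329/19 but (68/9)³ = 314432/729 reaches it, so n = 3.

3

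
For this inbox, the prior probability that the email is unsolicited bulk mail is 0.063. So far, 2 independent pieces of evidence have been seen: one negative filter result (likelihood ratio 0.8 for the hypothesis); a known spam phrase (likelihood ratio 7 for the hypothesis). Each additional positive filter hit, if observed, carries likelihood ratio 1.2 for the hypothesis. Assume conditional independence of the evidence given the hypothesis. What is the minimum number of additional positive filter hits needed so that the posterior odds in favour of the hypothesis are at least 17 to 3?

Prior odds = 0.063/0.937 = 63/937.
Combined Bayes factor of the evidence already in hand = 0.8 × 7 = 5.6.
Odds after that evidence = (63/937) × 5.6 = 1764/4685.
Target odds = 17/3.
Need 1.2ⁿ ≥ 17/3 ÷ (1764/4685) = 79645/5292.
1.2¹⁴ ≈12.8392 falls short of 79645/5292 but 1.2¹⁵ ≈15.407 reaches it, so n = 15.

15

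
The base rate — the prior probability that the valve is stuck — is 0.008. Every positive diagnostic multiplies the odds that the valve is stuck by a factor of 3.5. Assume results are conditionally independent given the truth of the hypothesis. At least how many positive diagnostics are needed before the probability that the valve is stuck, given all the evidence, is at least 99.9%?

10

Prior odds = 0.008/0.992 = 1/124.
Likelihood ratio per positive diagnostic = 3.5.
Target posterior odds = 0.999/0.001 = 999.
Require 3.5ⁿ ≥ 999 ÷ (1/124) = 123876.
3.5⁹ = 40353607/512 falls short of 123876 but 3.5¹⁰ = 282475249/1024 reaches it, so n = 10.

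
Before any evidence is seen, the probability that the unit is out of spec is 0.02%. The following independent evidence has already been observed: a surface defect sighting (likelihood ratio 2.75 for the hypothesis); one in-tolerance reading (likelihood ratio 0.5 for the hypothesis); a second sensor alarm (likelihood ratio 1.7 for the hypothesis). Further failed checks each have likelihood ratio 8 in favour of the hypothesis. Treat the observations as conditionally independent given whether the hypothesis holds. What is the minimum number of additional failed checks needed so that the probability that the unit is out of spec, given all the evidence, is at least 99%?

6

Prior odds = 0.0002/0.9998 = 1/4999.
Combined Bayes factor of the evidence already in hand = 2.75 × 0.5 × 1.7 = 2.3375.
Odds after that evidence = (1/4999) × 2.3375 = 187/399920.
Target odds = 0.99/0.01 = 99.
Need 8ⁿ ≥ 99 ÷ (187/399920) = 3599280/17.
8⁵ = 32768 falls short of 3599280/17 but 8⁶ = 262144 reaches it, so n = 6.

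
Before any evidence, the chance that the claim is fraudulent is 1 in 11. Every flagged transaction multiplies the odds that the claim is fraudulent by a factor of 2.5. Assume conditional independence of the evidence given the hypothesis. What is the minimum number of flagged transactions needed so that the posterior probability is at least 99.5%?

9

Prior odds: (1/11) ÷ (10/11) = 0.1.
Likelihood ratio per flagged transaction = 2.5.
Target odds: 0.995 ÷ 0.005 = 199.
Require 2.5ⁿ ≥ 199 ÷ 0.1 = 1990.
2.5⁸ = 390625/256 falls short of 1990 but 2.5⁹ = 1953125/512 reaches it, so n = 9.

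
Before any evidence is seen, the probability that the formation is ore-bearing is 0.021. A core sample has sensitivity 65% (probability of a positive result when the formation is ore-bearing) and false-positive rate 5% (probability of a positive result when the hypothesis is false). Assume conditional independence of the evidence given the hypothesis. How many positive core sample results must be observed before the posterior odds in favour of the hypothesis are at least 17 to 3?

3

Prior odds = 0.021/0.979 = 21/979.
Likelihood ratio of a positive result = 0.65/0.05 = 13.
Target odds = 17/3.
Need (21/979) × 13ⁿ ≥ 17/3, i.e. 13ⁿ ≥ 16643/63.
13² = 169 falls short of 16643/63 but 13³ = 2197 reaches it, so n = 3.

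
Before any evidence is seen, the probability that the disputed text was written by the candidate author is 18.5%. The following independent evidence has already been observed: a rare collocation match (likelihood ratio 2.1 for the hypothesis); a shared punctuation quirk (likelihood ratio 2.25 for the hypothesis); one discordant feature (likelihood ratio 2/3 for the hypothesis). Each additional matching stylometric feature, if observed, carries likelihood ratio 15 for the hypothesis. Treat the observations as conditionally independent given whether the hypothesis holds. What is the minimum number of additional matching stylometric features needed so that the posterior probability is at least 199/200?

Prior odds = 0.185/0.815 = 37/163.
Combined Bayes factor of the evidence already in hand = 2.1 × 2.25 × (2/3) = 3.15.
Odds after that evidence = (37/163) × 3.15 = 2331/3260.
Target odds = 0.995/0.005 = 199.
Need 15ⁿ ≥ 199 ÷ (2331/3260) = 648740/2331.
15² = 225 falls short of 648740/2331 but 15³ = 3375 reaches it, so n = 3.

3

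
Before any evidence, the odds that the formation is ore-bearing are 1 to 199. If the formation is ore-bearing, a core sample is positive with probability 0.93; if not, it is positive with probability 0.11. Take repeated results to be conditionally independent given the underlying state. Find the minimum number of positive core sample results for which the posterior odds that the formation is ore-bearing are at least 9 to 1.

Prior odds = 1/199.
Likelihood ratio of a positive = 0.93/0.11 = 93/11.
Target odds = 9.
Need (1/199) × (93/11)ⁿ ≥ 9, i.e. (93/11)ⁿ ≥ 1791.
(93/11)³ = 804357/1331 falls short of 1791 but (93/11)⁴ = 74805201/14641 reaches it, so n = 4.

4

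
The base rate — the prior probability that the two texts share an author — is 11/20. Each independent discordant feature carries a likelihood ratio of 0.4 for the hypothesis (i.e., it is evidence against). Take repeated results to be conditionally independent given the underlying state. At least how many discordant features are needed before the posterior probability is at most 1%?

6

Prior odds: 0.55 ÷ 0.45 = 11/9.
Likelihood ratio per discordant feature = 0.4.
Target odds: 0.01 ÷ 0.99 = 1/99.
Require 0.4ⁿ ≤ 1/99 ÷ (11/9) = 1/121.
0.4⁵ = 0.01024 is still above 1/121 but 0.4⁶ = 64/15625 is at or below it, so n = 6.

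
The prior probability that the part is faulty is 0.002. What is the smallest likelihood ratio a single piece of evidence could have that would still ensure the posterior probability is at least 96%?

11976

Prior odds = 0.002/0.998 = 1/499.
Target odds = 0.96/0.04 = 24.
Required Bayes factor = 24 ÷ (1/499) = 11976.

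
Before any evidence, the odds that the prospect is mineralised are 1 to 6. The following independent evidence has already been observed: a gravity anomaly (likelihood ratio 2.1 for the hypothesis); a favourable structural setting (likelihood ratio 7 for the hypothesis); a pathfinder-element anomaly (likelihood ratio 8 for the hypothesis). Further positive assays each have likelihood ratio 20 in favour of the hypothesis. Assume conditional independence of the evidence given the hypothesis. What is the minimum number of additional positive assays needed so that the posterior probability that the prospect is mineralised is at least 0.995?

Prior odds = 1/6.
Combined Bayes factor of the evidence already in hand = 2.1 × 7 × 8 = 117.6.
Odds after that evidence = (1/6) × 117.6 = 19.6.
Target odds = 0.995/0.005 = 199.
Need 20ⁿ ≥ 199 ÷ 19.6 = 995/98.
20¹ = 20, which meets the required 995/98; so n = 1.

1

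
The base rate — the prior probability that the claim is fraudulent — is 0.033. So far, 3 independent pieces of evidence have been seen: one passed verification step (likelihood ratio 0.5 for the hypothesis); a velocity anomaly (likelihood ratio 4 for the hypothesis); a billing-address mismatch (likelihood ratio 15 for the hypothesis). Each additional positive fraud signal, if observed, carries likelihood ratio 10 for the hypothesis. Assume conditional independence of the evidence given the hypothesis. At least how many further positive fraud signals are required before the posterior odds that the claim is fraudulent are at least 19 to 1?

Prior odds = 0.033/0.967 = 33/967.
Combined Bayes factor of the evidence already in hand = 0.5 × 4 × 15 = 30.
Odds after that evidence = (33/967) × 30 = 990/967.
Target odds = 19.
Need 10ⁿ ≥ 19 ÷ (990/967) = 18373/990.
10¹ = 10 falls short of 18373/990 but 10² = 100 reaches it, so n = 2.

2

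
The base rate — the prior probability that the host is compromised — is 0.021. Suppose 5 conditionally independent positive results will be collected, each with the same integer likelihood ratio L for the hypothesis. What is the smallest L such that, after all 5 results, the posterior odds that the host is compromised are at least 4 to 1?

Prior odds = 0.021/0.979 = 21/979.
Target odds = 4.
Need L⁵ ≥ 4 ÷ (21/979) = 3916/21.
2⁵ = 32 < 3916/21 ≤ 243 = 3⁵, so L = 3.

3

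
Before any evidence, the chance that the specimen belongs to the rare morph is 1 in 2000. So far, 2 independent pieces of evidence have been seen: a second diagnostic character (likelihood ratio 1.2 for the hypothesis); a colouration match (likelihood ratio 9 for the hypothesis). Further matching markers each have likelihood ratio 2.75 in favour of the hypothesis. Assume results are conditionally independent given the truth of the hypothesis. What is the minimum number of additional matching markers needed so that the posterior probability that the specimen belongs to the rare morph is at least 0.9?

8

Prior odds = 0.0005/0.9995 = 1/1999.
Combined Bayes factor of the evidence already in hand = 1.2 × 9 = 10.8.
Odds after that evidence = (1/1999) × 10.8 = 54/9995.
Target odds = 0.9/0.1 = 9.
Need 2.75ⁿ ≥ 9 ÷ (54/9995) = 9995/6.
2.75⁷ = 19487171/16384 falls short of 9995/6 but 2.75⁸ = 214358881/65536 reaches it, so n = 8.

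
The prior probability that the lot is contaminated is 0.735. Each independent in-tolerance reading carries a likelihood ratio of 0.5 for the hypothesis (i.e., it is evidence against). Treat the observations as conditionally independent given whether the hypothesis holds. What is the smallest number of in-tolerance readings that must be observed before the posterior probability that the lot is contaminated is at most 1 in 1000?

Prior odds: 0.735 ÷ 0.265 = 147/53.
Likelihood ratio per in-tolerance reading = 0.5.
Target posterior odds = 0.001/0.999 = 1/999.
Need (147/53) × 0.5ⁿ ≤ 1/999, i.e. 0.5ⁿ ≤ 53/146853.
0.5¹¹ = 1/2048 is still above 53/146853 but 0.5¹² = 1/4096 is at or below it, so n = 12.

12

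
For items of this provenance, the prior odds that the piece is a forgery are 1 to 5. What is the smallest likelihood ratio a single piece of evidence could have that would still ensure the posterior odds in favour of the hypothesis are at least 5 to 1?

25

Prior odds = 0.2.
Target odds = 5.
Required Bayes factor = 5 ÷ 0.2 = 25.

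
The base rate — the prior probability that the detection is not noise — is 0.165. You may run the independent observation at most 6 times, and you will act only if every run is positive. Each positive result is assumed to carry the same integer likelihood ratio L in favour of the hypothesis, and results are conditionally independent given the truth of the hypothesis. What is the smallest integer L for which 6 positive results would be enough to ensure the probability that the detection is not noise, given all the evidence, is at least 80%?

Prior odds = 0.165/0.835 = 33/167.
Target odds = 0.8/0.2 = 4.
Need L⁶ ≥ 4 ÷ (33/167) = 668/33.
1⁶ = 1 < 668/33 ≤ 64 = 2⁶, so L = 2.

2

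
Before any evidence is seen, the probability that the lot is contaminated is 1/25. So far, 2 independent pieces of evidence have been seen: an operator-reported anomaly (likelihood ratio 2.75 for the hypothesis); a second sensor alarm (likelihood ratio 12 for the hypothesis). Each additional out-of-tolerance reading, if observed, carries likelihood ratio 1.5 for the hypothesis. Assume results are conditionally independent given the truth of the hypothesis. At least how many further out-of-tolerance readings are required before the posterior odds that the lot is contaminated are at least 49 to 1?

9

Prior odds = 0.04/0.96 = 1/24.
Combined Bayes factor of the evidence already in hand = 2.75 × 12 = 33.
Odds after that evidence = (1/24) × 33 = 1.375.
Target odds = 49.
Need 1.5ⁿ ≥ 49 ÷ 1.375 = 392/11.
1.5⁸ = 25.62890625 falls short of 392/11 but 1.5⁹ = 19683/512 reaches it, so n = 9.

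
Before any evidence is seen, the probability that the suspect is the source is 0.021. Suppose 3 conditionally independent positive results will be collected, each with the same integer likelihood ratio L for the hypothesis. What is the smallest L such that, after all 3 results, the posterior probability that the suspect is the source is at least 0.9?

8

Prior odds = 0.021/0.979 = 21/979.
Target odds = 0.9/0.1 = 9.
Need L³ ≥ 9 ÷ (21/979) = 2937/7.
7³ = 343 < 2937/7 ≤ 512 = 8³, so L = 8.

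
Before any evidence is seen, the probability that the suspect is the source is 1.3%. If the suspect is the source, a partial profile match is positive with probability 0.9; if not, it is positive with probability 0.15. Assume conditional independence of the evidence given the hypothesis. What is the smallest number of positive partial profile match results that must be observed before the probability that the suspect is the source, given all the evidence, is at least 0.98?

Prior odds = 0.013/0.987 = 13/987.
Likelihood ratio of a positive = 0.9/0.15 = 6.
Target odds: 0.98 ÷ 0.02 = 49.
Require 6ⁿ ≥ 49 ÷ (13/987) = 48363/13.
6⁴ = 1296 falls short of 48363/13 but 6⁵ = 7776 reaches it, so n = 5.

5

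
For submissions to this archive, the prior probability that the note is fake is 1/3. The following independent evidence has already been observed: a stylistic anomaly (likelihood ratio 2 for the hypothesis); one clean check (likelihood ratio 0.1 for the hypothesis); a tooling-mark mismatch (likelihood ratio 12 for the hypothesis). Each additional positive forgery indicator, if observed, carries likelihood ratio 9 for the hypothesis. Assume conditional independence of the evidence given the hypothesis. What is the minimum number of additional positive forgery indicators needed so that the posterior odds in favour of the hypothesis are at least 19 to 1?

2

Prior odds = (1/3)/(2/3) = 0.5.
Combined Bayes factor of the evidence already in hand = 2 × 0.1 × 12 = 2.4.
Odds after that evidence = 0.5 × 2.4 = 1.2.
Target odds = 19.
Need 9ⁿ ≥ 19 ÷ 1.2 = 95/6.
9¹ = 9 falls short of 95/6 but 9² = 81 reaches it, so n = 2.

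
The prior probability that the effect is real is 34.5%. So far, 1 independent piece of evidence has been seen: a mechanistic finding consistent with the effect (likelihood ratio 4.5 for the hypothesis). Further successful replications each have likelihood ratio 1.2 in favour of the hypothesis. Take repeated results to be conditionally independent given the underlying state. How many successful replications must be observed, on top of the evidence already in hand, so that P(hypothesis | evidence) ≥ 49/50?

17

Prior odds = 0.345/0.655 = 69/131.
Bayes factor of the evidence already in hand = 4.5.
Odds after that evidence = (69/131) × 4.5 = 621/262.
Target odds = 0.98/0.02 = 49.
Need 1.2ⁿ ≥ 49 ÷ (621/262) = 12838/621.
1.2¹⁶ ≈18.4884 falls short of 12838/621 but 1.2¹⁷ ≈22.1861 reaches it, so n = 17.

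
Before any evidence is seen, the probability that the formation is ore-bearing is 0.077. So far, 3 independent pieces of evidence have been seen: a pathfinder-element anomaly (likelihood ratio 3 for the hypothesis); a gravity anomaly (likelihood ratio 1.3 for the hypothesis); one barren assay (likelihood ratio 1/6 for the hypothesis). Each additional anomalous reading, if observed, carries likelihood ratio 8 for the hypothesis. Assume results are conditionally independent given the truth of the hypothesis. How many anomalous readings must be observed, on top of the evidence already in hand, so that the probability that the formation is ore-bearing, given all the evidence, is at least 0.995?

Prior odds = 0.077/0.923 = 77/923.
Combined Bayes factor of the evidence already in hand = 3 × 1.3 × (1/6) = 0.65.
Odds after that evidence = (77/923) × 0.65 = 77/1420.
Target odds = 0.995/0.005 = 199.
Need 8ⁿ ≥ 199 ÷ (77/1420) = 282580/77.
8³ = 512 falls short of 282580/77 but 8⁴ = 4096 reaches it, so n = 4.

4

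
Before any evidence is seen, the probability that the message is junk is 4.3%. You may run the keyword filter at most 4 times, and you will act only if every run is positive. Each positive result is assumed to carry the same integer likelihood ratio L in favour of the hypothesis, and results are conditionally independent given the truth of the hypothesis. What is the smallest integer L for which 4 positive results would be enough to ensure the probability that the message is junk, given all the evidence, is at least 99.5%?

9

Prior odds = 0.043/0.957 = 43/957.
Target odds = 0.995/0.005 = 199.
Need L⁴ ≥ 199 ÷ (43/957) = 190443/43.
8⁴ = 4096 < 190443/43 ≤ 6561 = 9⁴, so L = 9.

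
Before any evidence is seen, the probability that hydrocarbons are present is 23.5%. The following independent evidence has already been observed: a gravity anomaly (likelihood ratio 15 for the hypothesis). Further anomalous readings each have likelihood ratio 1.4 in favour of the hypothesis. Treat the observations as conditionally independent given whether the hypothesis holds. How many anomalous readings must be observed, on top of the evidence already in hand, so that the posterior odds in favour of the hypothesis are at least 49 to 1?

Prior odds = 0.235/0.765 = 47/153.
Bayes factor of the evidence already in hand = 15.
Odds after that evidence = (47/153) × 15 = 235/51.
Target odds = 49.
Need 1.4ⁿ ≥ 49 ÷ (235/51) = 2499/235.
1.4⁷ = 823543/78125 falls short of 2499/235 but 1.4⁸ = 5764801/390625 reaches it, so n = 8.

8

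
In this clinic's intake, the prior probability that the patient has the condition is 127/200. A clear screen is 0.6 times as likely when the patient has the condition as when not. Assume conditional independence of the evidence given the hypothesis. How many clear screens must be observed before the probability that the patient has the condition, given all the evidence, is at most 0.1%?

Prior odds: 0.635 ÷ 0.365 = 127/73.
Likelihood ratio per clear screen = 0.6.
Target odds: 0.001 ÷ 0.999 = 1/999.
Require 0.6ⁿ ≤ 1/999 ÷ (127/73) = 73/126873.
0.6¹⁴ ≈0.000783642 is still above 73/126873 but 0.6¹⁵ ≈0.000470185 is at or below it, so n = 15.

15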